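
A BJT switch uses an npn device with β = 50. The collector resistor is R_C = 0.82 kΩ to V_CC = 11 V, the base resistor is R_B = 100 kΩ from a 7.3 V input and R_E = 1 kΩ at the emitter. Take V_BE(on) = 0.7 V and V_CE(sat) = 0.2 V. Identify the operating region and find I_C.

Assume active. Base-emitter loop: I_B = (V_BB − V_BE)/(R_B + (β+1)R_E) = (7.3 − 0.7)/(100 + 51×1) = 0.0437 mA.
I_C = β·I_B = 50×0.0437 = 2.19 mA.
V_CE = V_CC − I_C·R_C − I_E·R_E = 11 − 2.19×0.82 − 2.23×1 = 6.98 V > V_CE(sat), so the active-region assumption holds.

active; I_C ≈ 2.2 mA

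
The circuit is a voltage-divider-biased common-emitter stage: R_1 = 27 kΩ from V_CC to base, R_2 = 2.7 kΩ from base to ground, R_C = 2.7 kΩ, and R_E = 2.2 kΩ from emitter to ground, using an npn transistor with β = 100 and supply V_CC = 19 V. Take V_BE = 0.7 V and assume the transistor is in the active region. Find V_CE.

Thevenize the base divider: V_Th = V_CC·R_2/(R_1+R_2) = 19×2.7/29.7 = 1.73 V, R_Th = R_1‖R_2 = 2.45 kΩ.
Base-emitter loop: V_Th = I_B·R_Th + V_BE + (β+1)I_B·R_E, so I_B = (1.73 − 0.7) / (2.45 + 101×2.2) = 0.00457 mA.
I_C = β·I_B = 100×0.00457 = 0.457 mA, and I_E = (β+1)I_B = 0.462 mA.
V_CE = V_CC − I_C·R_C − I_E·R_E = 19 − 0.457×2.7 − 0.462×2.2 = 16.7 V.
V_CE = 16.7 V > 0.2 V confirms active-region operation.

V_CE ≈ 17 V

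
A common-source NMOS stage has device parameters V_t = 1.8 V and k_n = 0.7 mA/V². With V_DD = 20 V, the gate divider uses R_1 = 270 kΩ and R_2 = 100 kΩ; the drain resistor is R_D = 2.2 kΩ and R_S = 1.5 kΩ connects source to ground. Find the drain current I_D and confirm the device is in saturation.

V_G = V_DD·R_2/(R_1+R_2) = 20×100/370 = 5.41 V.
Assume saturation: I_D = (k_n/2)(V_GS − V_t)² with V_GS = V_G − I_D·R_S = 5.41 − 1.5·I_D.
Substituting gives 0.787·I_D² − 4.79·I_D + 4.55 = 0, with roots I_D = 1.18 or 4.9 mA.
The root I_D = 4.9 mA gives V_GS = -1.94 V ≤ V_t, so take I_D = 1.18 mA.
Then V_GS = 3.64 V and V_DS = V_DD − I_D(R_D+R_S) = 20 − 1.18×3.7 = 15.6 V.
Saturation requires V_DS ≥ V_GS − V_t = 1.84 V; 15.6 ≥ 1.84 ✓.

I_D ≈ 1.2 mA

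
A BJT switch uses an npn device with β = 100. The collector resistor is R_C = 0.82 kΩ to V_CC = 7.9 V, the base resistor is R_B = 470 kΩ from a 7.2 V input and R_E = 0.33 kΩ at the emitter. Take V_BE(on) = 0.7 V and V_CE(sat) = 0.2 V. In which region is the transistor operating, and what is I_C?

Assume active. Base-emitter loop: I_B = (V_BB − V_BE)/(R_B + (β+1)R_E) = (7.2 − 0.7)/(470 + 101×0.33) = 0.0129 mA.
I_C = β·I_B = 100×0.0129 = 1.29 mA.
V_CE = V_CC − I_C·R_C − I_E·R_E = 7.9 − 1.29×0.82 − 1.3×0.33 = 6.41 V > V_CE(sat), so the active-region assumption holds.

active; I_C ≈ 1.3 mA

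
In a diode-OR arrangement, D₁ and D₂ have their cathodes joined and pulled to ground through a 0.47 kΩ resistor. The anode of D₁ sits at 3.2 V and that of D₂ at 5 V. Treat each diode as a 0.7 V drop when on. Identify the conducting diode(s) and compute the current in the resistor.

Only D₂ conducts; I_R ≈ 9.1 mA

Assume both conduct. Then node N would need to be at both 3.2−0.7 = 2.5 V and 5−0.7 = 4.3 V, which is impossible.
Assume only D₂ conducts: V_N = 5 − 0.7 = 4.3 V, so I_R = 4.3/0.47 = 9.15 mA.
Check D₁: its anode-to-cathode voltage is 3.2 − 4.3 = -1.1 V < 0.7 V, so it is off. The assumption is consistent.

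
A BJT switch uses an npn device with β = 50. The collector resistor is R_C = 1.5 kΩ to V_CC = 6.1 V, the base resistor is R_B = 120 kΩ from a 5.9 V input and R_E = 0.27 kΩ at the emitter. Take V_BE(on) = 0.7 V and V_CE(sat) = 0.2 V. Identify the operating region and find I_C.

Assume active. Base-emitter loop: I_B = (V_BB − V_BE)/(R_B + (β+1)R_E) = (5.9 − 0.7)/(120 + 51×0.27) = 0.0389 mA.
I_C = β·I_B = 50×0.0389 = 1.94 mA.
V_CE = V_CC − I_C·R_C − I_E·R_E = 6.1 − 1.94×1.5 − 1.98×0.27 = 2.65 V > V_CE(sat), so the active-region assumption holds.

active; I_C ≈ 1.9 mA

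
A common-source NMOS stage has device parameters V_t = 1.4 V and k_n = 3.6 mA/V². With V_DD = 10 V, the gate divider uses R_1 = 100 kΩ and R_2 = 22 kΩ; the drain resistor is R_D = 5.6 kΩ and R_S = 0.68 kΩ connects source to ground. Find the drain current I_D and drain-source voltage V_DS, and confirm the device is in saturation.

V_G = V_DD·R_2/(R_1+R_2) = 10×22/122 = 1.8 V.
Assume saturation: I_D = (k_n/2)(V_GS − V_t)² with V_GS = V_G − I_D·R_S = 1.8 − 0.68·I_D.
Substituting gives 0.832·I_D² − 1.99·I_D + 0.293 = 0, with roots I_D = 0.158 or 2.23 mA.
The root I_D = 2.23 mA gives V_GS = 0.287 V ≤ V_t, so take I_D = 0.158 mA.
Then V_GS = 1.7 V and V_DS = V_DD − I_D(R_D+R_S) = 10 − 0.158×6.28 = 9.01 V.
Saturation requires V_DS ≥ V_GS − V_t = 0.296 V; 9.01 ≥ 0.296 ✓.

I_D ≈ 0.16 mA, V_DS ≈ 9 V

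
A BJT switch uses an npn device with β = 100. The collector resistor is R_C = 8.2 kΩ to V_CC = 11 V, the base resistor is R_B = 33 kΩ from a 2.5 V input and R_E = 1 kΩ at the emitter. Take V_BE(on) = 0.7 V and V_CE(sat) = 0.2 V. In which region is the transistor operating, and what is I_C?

Assume active: I_B = (2.5 − 0.7)/(33 + 101×1) = 0.0134 mA, I_C = β·I_B = 1.34 mA.
Then V_CE = 11 − 1.34×8.2 − 1.36×1 = -1.37 V < 0.2 V — the active assumption fails.
Re-solve with V_CE = 0.2 V. KCL at the emitter: V_E/R_E = (V_BB−0.7−V_E)/R_B + (V_CC−0.2−V_E)/R_C, giving V_E = 1.19 V.
I_C = (V_CC − 0.2 − V_E)/R_C = (10.8 − 1.19)/8.2 = 1.17 mA.
Check: I_B = (1.8 − 1.19)/33 = 0.0185 mA, and β·I_B = 1.85 mA > I_C, confirming saturation.

saturation; I_C ≈ 1.2 mA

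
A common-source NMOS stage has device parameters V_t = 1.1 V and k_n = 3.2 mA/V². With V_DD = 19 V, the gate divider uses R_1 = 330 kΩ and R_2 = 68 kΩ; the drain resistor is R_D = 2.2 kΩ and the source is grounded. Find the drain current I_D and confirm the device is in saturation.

I_D ≈ 7.4 mA

V_G = V_DD·R_2/(R_1+R_2) = 19×68/398 = 3.25 V. With the source grounded, V_GS = V_G = 3.25 V.
Assume saturation: I_D = (k_n/2)(V_GS − V_t)² = (3.2/2)×(3.25 − 1.1)² = 1.6×2.15² = 7.37 mA.
V_DS = V_DD − I_D·R_D = 19 − 7.37×2.2 = 2.79 V.
Saturation requires V_DS ≥ V_GS − V_t = 2.15 V; 2.79 ≥ 2.15 ✓.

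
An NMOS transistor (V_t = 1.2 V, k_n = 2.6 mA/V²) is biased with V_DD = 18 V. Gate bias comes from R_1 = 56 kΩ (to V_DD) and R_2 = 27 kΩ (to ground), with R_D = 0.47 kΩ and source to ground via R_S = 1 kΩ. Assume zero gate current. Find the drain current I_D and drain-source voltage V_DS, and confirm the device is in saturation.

I_D ≈ 3.1 mA, V_DS ≈ 13 V

V_G = V_DD·R_2/(R_1+R_2) = 18×27/83 = 5.86 V.
Assume saturation: I_D = (k_n/2)(V_GS − V_t)² with V_GS = V_G − I_D·R_S = 5.86 − 1·I_D.
Substituting gives 1.3·I_D² − 13.1·I_D + 28.2 = 0, with roots I_D = 3.11 or 6.97 mA.
The root I_D = 6.97 mA gives V_GS = -1.12 V ≤ V_t, so take I_D = 3.11 mA.
Then V_GS = 2.75 V and V_DS = V_DD − I_D(R_D+R_S) = 18 − 3.11×1.47 = 13.4 V.
Saturation requires V_DS ≥ V_GS − V_t = 1.55 V; 13.4 ≥ 1.55 ✓.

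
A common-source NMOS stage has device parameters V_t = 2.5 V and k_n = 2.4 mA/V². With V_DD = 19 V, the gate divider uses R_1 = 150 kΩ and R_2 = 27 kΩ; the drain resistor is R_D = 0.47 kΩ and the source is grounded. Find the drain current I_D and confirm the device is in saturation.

I_D ≈ 0.19 mA

V_G = V_DD·R_2/(R_1+R_2) = 19×27/177 = 2.9 V. With the source grounded, V_GS = V_G = 2.9 V.
Assume saturation: I_D = (k_n/2)(V_GS − V_t)² = (2.4/2)×(2.9 − 2.5)² = 1.2×0.398² = 0.19 mA.
V_DS = V_DD − I_D·R_D = 19 − 0.19×0.47 = 18.9 V.
Saturation requires V_DS ≥ V_GS − V_t = 0.398 V; 18.9 ≥ 0.398 ✓.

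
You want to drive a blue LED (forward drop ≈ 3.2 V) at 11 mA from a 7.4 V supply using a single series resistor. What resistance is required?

The resistor drops V_S − V_D = 7.4 − 3.2 = 4.2 V at 11 mA.
R = 4.2 V / 11 mA = 0.382 kΩ.

R ≈ 0.38 kΩ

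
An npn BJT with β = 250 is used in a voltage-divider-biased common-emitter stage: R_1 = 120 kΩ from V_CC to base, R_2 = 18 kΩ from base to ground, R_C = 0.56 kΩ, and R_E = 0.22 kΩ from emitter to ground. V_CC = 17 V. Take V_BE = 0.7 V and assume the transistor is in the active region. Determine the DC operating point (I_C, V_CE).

Thevenize the base divider: V_Th = V_CC·R_2/(R_1+R_2) = 17×18/138 = 2.22 V, R_Th = R_1‖R_2 = 15.7 kΩ.
Base-emitter loop: V_Th = I_B·R_Th + V_BE + (β+1)I_B·R_E, so I_B = (2.22 − 0.7) / (15.7 + 251×0.22) = 0.0214 mA.
I_C = β·I_B = 250×0.0214 = 5.35 mA, and I_E = (β+1)I_B = 5.37 mA.
V_CE = V_CC − I_C·R_C − I_E·R_E = 17 − 5.35×0.56 − 5.37×0.22 = 12.8 V.
V_CE = 12.8 V > 0.2 V confirms active-region operation.

I_C ≈ 5.4 mA, V_CE ≈ 13 V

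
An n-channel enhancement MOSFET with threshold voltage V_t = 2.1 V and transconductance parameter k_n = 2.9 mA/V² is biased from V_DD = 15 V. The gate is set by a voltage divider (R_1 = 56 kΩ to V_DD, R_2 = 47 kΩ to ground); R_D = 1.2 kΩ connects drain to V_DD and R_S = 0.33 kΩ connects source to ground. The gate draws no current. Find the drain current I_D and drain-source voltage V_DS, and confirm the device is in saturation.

I_D ≈ 7.5 mA, V_DS ≈ 3.5 V

V_G = V_DD·R_2/(R_1+R_2) = 15×47/103 = 6.84 V.
Assume saturation: I_D = (k_n/2)(V_GS − V_t)² with V_GS = V_G − I_D·R_S = 6.84 − 0.33·I_D.
Substituting gives 0.158·I_D² − 5.54·I_D + 32.6 = 0, with roots I_D = 7.49 or 27.6 mA.
The root I_D = 27.6 mA gives V_GS = -2.26 V ≤ V_t, so take I_D = 7.49 mA.
Then V_GS = 4.37 V and V_DS = V_DD − I_D(R_D+R_S) = 15 − 7.49×1.53 = 3.54 V.
Saturation requires V_DS ≥ V_GS − V_t = 2.27 V; 3.54 ≥ 2.27 ✓.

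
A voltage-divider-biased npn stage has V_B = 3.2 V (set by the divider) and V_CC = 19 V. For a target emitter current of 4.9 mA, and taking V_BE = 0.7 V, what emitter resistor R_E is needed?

V_E = V_B − V_BE = 3.2 − 0.7 = 2.5 V.
R_E = V_E / I_E = 2.5 / 4.9 = 0.51 kΩ.

R_E ≈ 0.51 kΩ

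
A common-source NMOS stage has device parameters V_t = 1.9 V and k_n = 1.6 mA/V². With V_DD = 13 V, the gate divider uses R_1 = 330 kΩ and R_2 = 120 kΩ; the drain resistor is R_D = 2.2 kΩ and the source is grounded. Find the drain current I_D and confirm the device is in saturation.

V_G = V_DD·R_2/(R_1+R_2) = 13×120/450 = 3.47 V. With the source grounded, V_GS = V_G = 3.47 V.
Assume saturation: I_D = (k_n/2)(V_GS − V_t)² = (1.6/2)×(3.47 − 1.9)² = 0.8×1.57² = 1.96 mA.
V_DS = V_DD − I_D·R_D = 13 − 1.96×2.2 = 8.68 V.
Saturation requires V_DS ≥ V_GS − V_t = 1.57 V; 8.68 ≥ 1.57 ✓.

I_D ≈ 2 mA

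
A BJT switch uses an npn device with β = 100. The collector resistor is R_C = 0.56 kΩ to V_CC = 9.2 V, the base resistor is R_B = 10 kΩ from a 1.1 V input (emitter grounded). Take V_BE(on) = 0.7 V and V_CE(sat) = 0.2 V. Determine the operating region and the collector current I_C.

active; I_C ≈ 4 mA

Assume active. Base-emitter loop: I_B = (V_BB − V_BE)/R_B = (1.1 − 0.7)/10 = 0.04 mA.
I_C = β·I_B = 100×0.04 = 4 mA.
V_CE = V_CC − I_C·R_C = 9.2 − 4×0.56 = 6.96 V > V_CE(sat), so the active-region assumption holds.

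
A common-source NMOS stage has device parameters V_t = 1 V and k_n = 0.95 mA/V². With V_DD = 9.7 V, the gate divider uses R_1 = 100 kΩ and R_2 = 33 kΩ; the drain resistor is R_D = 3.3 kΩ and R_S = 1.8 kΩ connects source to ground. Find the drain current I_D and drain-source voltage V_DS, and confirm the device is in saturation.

V_G = V_DD·R_2/(R_1+R_2) = 9.7×33/133 = 2.41 V.
Assume saturation: I_D = (k_n/2)(V_GS − V_t)² with V_GS = V_G − I_D·R_S = 2.41 − 1.8·I_D.
Substituting gives 1.54·I_D² − 3.41·I_D + 0.94 = 0, with roots I_D = 0.323 or 1.89 mA.
The root I_D = 1.89 mA gives V_GS = -0.995 V ≤ V_t, so take I_D = 0.323 mA.
Then V_GS = 1.82 V and V_DS = V_DD − I_D(R_D+R_S) = 9.7 − 0.323×5.1 = 8.05 V.
Saturation requires V_DS ≥ V_GS − V_t = 0.825 V; 8.05 ≥ 0.825 ✓.

I_D ≈ 0.32 mA, V_DS ≈ 8.1 V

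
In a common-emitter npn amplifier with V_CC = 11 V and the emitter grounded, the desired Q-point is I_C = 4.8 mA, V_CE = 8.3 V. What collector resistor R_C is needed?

Collector loop: V_CC = I_C·R_C + V_CE.
R_C = (V_CC − V_CE)/I_C = (11 − 8.3)/4.8 = 0.562 kΩ.

R_C ≈ 0.56 kΩ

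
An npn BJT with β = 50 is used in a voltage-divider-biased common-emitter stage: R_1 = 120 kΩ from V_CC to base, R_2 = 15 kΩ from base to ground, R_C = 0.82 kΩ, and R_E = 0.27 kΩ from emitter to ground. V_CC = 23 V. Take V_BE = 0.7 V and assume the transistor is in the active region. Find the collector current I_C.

I_C ≈ 3.4 mA

Thevenize the base divider: V_Th = V_CC·R_2/(R_1+R_2) = 23×15/135 = 2.56 V, R_Th = R_1‖R_2 = 13.3 kΩ.
Base-emitter loop: V_Th = I_B·R_Th + V_BE + (β+1)I_B·R_E, so I_B = (2.56 − 0.7) / (13.3 + 51×0.27) = 0.0685 mA.
I_C = β·I_B = 50×0.0685 = 3.42 mA, and I_E = (β+1)I_B = 3.49 mA.
V_CE = V_CC − I_C·R_C − I_E·R_E = 23 − 3.42×0.82 − 3.49×0.27 = 19.3 V.
V_CE = 19.3 V > 0.2 V confirms active-region operation.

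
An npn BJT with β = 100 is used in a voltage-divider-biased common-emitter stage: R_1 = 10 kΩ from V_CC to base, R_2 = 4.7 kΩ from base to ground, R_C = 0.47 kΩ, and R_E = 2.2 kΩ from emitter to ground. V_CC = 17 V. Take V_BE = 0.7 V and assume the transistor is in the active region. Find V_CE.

Thevenize the base divider: V_Th = V_CC·R_2/(R_1+R_2) = 17×4.7/14.7 = 5.44 V, R_Th = R_1‖R_2 = 3.2 kΩ.
Base-emitter loop: V_Th = I_B·R_Th + V_BE + (β+1)I_B·R_E, so I_B = (5.44 − 0.7) / (3.2 + 101×2.2) = 0.021 mA.
I_C = β·I_B = 100×0.021 = 2.1 mA, and I_E = (β+1)I_B = 2.12 mA.
V_CE = V_CC − I_C·R_C − I_E·R_E = 17 − 2.1×0.47 − 2.12×2.2 = 11.3 V.
V_CE = 11.3 V > 0.2 V confirms active-region operation.

V_CE ≈ 11 V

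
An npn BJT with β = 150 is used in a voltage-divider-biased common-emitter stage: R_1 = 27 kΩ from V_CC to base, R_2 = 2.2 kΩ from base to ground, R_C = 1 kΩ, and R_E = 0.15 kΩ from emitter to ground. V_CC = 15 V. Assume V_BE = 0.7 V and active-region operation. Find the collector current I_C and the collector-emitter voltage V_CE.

I_C ≈ 2.6 mA, V_CE ≈ 12 V

Thevenize the base divider: V_Th = V_CC·R_2/(R_1+R_2) = 15×2.2/29.2 = 1.13 V, R_Th = R_1‖R_2 = 2.03 kΩ.
Base-emitter loop: V_Th = I_B·R_Th + V_BE + (β+1)I_B·R_E, so I_B = (1.13 − 0.7) / (2.03 + 151×0.15) = 0.0174 mA.
I_C = β·I_B = 150×0.0174 = 2.61 mA, and I_E = (β+1)I_B = 2.63 mA.
V_CE = V_CC − I_C·R_C − I_E·R_E = 15 − 2.61×1 − 2.63×0.15 = 12 V.
V_CE = 12 V > 0.2 V confirms active-region operation.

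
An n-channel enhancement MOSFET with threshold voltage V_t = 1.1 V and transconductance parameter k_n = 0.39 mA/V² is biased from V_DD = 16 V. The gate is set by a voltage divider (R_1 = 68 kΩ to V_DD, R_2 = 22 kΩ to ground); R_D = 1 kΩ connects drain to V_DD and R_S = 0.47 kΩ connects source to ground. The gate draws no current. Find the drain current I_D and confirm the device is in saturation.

I_D ≈ 1 mA

V_G = V_DD·R_2/(R_1+R_2) = 16×22/90 = 3.91 V.
Assume saturation: I_D = (k_n/2)(V_GS − V_t)² with V_GS = V_G − I_D·R_S = 3.91 − 0.47·I_D.
Substituting gives 0.0431·I_D² − 1.52·I_D + 1.54 = 0, with roots I_D = 1.05 or 34.1 mA.
The root I_D = 34.1 mA gives V_GS = -12.1 V ≤ V_t, so take I_D = 1.05 mA.
Then V_GS = 3.42 V and V_DS = V_DD − I_D(R_D+R_S) = 16 − 1.05×1.47 = 14.5 V.
Saturation requires V_DS ≥ V_GS − V_t = 2.32 V; 14.5 ≥ 2.32 ✓.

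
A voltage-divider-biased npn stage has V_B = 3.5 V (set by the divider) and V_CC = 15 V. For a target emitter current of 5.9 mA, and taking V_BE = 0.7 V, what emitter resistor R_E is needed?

V_E = V_B − V_BE = 3.5 − 0.7 = 2.8 V.
R_E = V_E / I_E = 2.8 / 5.9 = 0.475 kΩ.

R_E ≈ 0.47 kΩ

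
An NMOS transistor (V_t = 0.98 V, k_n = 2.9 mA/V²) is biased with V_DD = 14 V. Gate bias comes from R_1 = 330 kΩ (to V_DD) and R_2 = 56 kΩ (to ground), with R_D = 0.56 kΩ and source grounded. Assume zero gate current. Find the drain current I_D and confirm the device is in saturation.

V_G = V_DD·R_2/(R_1+R_2) = 14×56/386 = 2.03 V. With the source grounded, V_GS = V_G = 2.03 V.
Assume saturation: I_D = (k_n/2)(V_GS − V_t)² = (2.9/2)×(2.03 − 0.98)² = 1.45×1.05² = 1.6 mA.
V_DS = V_DD − I_D·R_D = 14 − 1.6×0.56 = 13.1 V.
Saturation requires V_DS ≥ V_GS − V_t = 1.05 V; 13.1 ≥ 1.05 ✓.

I_D ≈ 1.6 mA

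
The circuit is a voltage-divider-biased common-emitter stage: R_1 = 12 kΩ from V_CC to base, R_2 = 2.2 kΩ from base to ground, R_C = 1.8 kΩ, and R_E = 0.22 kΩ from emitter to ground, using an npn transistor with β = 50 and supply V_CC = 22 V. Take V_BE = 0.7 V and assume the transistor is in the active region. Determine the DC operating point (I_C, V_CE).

Thevenize the base divider: V_Th = V_CC·R_2/(R_1+R_2) = 22×2.2/14.2 = 3.41 V, R_Th = R_1‖R_2 = 1.86 kΩ.
Base-emitter loop: V_Th = I_B·R_Th + V_BE + (β+1)I_B·R_E, so I_B = (3.41 − 0.7) / (1.86 + 51×0.22) = 0.207 mA.
I_C = β·I_B = 50×0.207 = 10.4 mA, and I_E = (β+1)I_B = 10.6 mA.
V_CE = V_CC − I_C·R_C − I_E·R_E = 22 − 10.4×1.8 − 10.6×0.22 = 1.04 V.
V_CE = 1.04 V > 0.2 V confirms active-region operation.

I_C ≈ 10 mA, V_CE ≈ 1 V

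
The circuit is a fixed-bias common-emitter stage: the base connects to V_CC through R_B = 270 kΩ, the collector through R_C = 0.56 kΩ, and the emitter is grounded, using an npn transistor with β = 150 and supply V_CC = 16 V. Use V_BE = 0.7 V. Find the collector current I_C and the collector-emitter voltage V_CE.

Base loop: V_CC = I_B·R_B + V_BE, so I_B = (16 − 0.7)/270 kΩ = 0.0567 mA.
In the active region I_C = β·I_B = 150 × 0.0567 = 8.5 mA.
Collector loop: V_CE = V_CC − I_C·R_C = 16 − 8.5×0.56 = 11.2 V.
Since V_CE = 11.2 V > V_CE(sat) ≈ 0.2 V, the transistor is in the active region as assumed.

I_C ≈ 8.5 mA, V_CE ≈ 11 V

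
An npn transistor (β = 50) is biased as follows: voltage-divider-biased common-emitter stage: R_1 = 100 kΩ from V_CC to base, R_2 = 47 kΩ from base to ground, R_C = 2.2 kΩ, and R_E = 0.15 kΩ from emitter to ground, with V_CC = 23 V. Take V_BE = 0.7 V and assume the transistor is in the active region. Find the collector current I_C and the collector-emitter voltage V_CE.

Thevenize the base divider: V_Th = V_CC·R_2/(R_1+R_2) = 23×47/147 = 7.35 V, R_Th = R_1‖R_2 = 32 kΩ.
Base-emitter loop: V_Th = I_B·R_Th + V_BE + (β+1)I_B·R_E, so I_B = (7.35 − 0.7) / (32 + 51×0.15) = 0.168 mA.
I_C = β·I_B = 50×0.168 = 8.4 mA, and I_E = (β+1)I_B = 8.56 mA.
V_CE = V_CC − I_C·R_C − I_E·R_E = 23 − 8.4×2.2 − 8.56×0.15 = 3.24 V.
V_CE = 3.24 V > 0.2 V confirms active-region operation.

I_C ≈ 8.4 mA, V_CE ≈ 3.2 V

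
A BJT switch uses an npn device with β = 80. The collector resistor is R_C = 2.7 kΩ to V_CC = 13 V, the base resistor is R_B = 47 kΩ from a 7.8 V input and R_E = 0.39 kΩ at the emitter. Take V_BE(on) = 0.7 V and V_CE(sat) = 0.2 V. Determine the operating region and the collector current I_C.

saturation; I_C ≈ 4.1 mA

Assume active: I_B = (7.8 − 0.7)/(47 + 81×0.39) = 0.0903 mA, I_C = β·I_B = 7.23 mA.
Then V_CE = 13 − 7.23×2.7 − 7.32×0.39 = -9.37 V < 0.2 V — the active assumption fails.
Re-solve with V_CE = 0.2 V. KCL at the emitter: V_E/R_E = (V_BB−0.7−V_E)/R_B + (V_CC−0.2−V_E)/R_C, giving V_E = 1.66 V.
I_C = (V_CC − 0.2 − V_E)/R_C = (12.8 − 1.66)/2.7 = 4.13 mA.
Check: I_B = (7.1 − 1.66)/47 = 0.116 mA, and β·I_B = 9.27 mA > I_C, confirming saturation.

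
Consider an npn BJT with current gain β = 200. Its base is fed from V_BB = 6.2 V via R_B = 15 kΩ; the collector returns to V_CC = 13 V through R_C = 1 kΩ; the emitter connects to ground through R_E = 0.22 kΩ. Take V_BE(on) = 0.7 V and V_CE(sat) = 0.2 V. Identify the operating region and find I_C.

Assume active: I_B = (6.2 − 0.7)/(15 + 201×0.22) = 0.0929 mA, I_C = β·I_B = 18.6 mA.
Then V_CE = 13 − 18.6×1 − 18.7×0.22 = -9.68 V < 0.2 V — the active assumption fails.
Re-solve with V_CE = 0.2 V. KCL at the emitter: V_E/R_E = (V_BB−0.7−V_E)/R_B + (V_CC−0.2−V_E)/R_C, giving V_E = 2.35 V.
I_C = (V_CC − 0.2 − V_E)/R_C = (12.8 − 2.35)/1 = 10.5 mA.
Check: I_B = (5.5 − 2.35)/15 = 0.21 mA, and β·I_B = 42.1 mA > I_C, confirming saturation.

saturation; I_C ≈ 10 mA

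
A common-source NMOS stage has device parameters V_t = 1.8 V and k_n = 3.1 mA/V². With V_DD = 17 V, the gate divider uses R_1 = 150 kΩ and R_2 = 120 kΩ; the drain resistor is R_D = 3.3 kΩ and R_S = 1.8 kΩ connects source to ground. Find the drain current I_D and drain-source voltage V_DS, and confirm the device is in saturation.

I_D ≈ 2.5 mA, V_DS ≈ 4.3 V

V_G = V_DD·R_2/(R_1+R_2) = 17×120/270 = 7.56 V.
Assume saturation: I_D = (k_n/2)(V_GS − V_t)² with V_GS = V_G − I_D·R_S = 7.56 − 1.8·I_D.
Substituting gives 5.02·I_D² − 33.1·I_D + 51.3 = 0, with roots I_D = 2.49 or 4.1 mA.
The root I_D = 4.1 mA gives V_GS = 0.173 V ≤ V_t, so take I_D = 2.49 mA.
Then V_GS = 3.07 V and V_DS = V_DD − I_D(R_D+R_S) = 17 − 2.49×5.1 = 4.29 V.
Saturation requires V_DS ≥ V_GS − V_t = 1.27 V; 4.29 ≥ 1.27 ✓.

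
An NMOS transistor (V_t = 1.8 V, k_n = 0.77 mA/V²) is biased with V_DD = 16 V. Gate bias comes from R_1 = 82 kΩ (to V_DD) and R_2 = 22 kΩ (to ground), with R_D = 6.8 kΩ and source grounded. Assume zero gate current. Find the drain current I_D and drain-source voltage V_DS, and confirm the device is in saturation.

V_G = V_DD·R_2/(R_1+R_2) = 16×22/104 = 3.38 V. With the source grounded, V_GS = V_G = 3.38 V.
Assume saturation: I_D = (k_n/2)(V_GS − V_t)² = (0.77/2)×(3.38 − 1.8)² = 0.385×1.58² = 0.967 mA.
V_DS = V_DD − I_D·R_D = 16 − 0.967×6.8 = 9.43 V.
Saturation requires V_DS ≥ V_GS − V_t = 1.58 V; 9.43 ≥ 1.58 ✓.

I_D ≈ 0.97 mA, V_DS ≈ 9.4 V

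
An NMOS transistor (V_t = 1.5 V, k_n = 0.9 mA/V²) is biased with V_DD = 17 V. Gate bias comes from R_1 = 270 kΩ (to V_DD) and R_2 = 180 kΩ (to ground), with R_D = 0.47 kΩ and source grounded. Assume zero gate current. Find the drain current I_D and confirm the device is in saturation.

V_G = V_DD·R_2/(R_1+R_2) = 17×180/450 = 6.8 V. With the source grounded, V_GS = V_G = 6.8 V.
Assume saturation: I_D = (k_n/2)(V_GS − V_t)² = (0.9/2)×(6.8 − 1.5)² = 0.45×5.3² = 12.6 mA.
V_DS = V_DD − I_D·R_D = 17 − 12.6×0.47 = 11.1 V.
Saturation requires V_DS ≥ V_GS − V_t = 5.3 V; 11.1 ≥ 5.3 ✓.

I_D ≈ 13 mA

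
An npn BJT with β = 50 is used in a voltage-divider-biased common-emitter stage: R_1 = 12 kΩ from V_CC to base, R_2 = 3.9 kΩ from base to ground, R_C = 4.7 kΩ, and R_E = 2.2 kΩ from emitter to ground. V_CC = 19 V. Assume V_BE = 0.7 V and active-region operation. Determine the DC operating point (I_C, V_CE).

I_C ≈ 1.7 mA, V_CE ≈ 7.1 V

Thevenize the base divider: V_Th = V_CC·R_2/(R_1+R_2) = 19×3.9/15.9 = 4.66 V, R_Th = R_1‖R_2 = 2.94 kΩ.
Base-emitter loop: V_Th = I_B·R_Th + V_BE + (β+1)I_B·R_E, so I_B = (4.66 − 0.7) / (2.94 + 51×2.2) = 0.0344 mA.
I_C = β·I_B = 50×0.0344 = 1.72 mA, and I_E = (β+1)I_B = 1.75 mA.
V_CE = V_CC − I_C·R_C − I_E·R_E = 19 − 1.72×4.7 − 1.75×2.2 = 7.06 V.
V_CE = 7.06 V > 0.2 V confirms active-region operation.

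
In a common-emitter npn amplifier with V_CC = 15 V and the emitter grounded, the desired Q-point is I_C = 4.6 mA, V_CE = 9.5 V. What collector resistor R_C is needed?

Collector loop: V_CC = I_C·R_C + V_CE.
R_C = (V_CC − V_CE)/I_C = (15 − 9.5)/4.6 = 1.2 kΩ.

R_C ≈ 1.2 kΩ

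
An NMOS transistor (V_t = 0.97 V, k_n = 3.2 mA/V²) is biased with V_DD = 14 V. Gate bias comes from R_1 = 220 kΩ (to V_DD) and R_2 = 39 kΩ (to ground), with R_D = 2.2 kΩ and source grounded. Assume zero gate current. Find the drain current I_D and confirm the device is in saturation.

V_G = V_DD·R_2/(R_1+R_2) = 14×39/259 = 2.11 V. With the source grounded, V_GS = V_G = 2.11 V.
Assume saturation: I_D = (k_n/2)(V_GS − V_t)² = (3.2/2)×(2.11 − 0.97)² = 1.6×1.14² = 2.07 mA.
V_DS = V_DD − I_D·R_D = 14 − 2.07×2.2 = 9.44 V.
Saturation requires V_DS ≥ V_GS − V_t = 1.14 V; 9.44 ≥ 1.14 ✓.

I_D ≈ 2.1 mA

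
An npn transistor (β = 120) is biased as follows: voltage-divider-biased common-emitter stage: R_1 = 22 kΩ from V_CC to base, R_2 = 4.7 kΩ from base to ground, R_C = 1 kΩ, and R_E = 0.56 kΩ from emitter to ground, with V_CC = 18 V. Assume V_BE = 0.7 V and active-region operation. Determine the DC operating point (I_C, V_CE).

I_C ≈ 4.1 mA, V_CE ≈ 12 V

Thevenize the base divider: V_Th = V_CC·R_2/(R_1+R_2) = 18×4.7/26.7 = 3.17 V, R_Th = R_1‖R_2 = 3.87 kΩ.
Base-emitter loop: V_Th = I_B·R_Th + V_BE + (β+1)I_B·R_E, so I_B = (3.17 − 0.7) / (3.87 + 121×0.56) = 0.0345 mA.
I_C = β·I_B = 120×0.0345 = 4.14 mA, and I_E = (β+1)I_B = 4.17 mA.
V_CE = V_CC − I_C·R_C − I_E·R_E = 18 − 4.14×1 − 4.17×0.56 = 11.5 V.
V_CE = 11.5 V > 0.2 V confirms active-region operation.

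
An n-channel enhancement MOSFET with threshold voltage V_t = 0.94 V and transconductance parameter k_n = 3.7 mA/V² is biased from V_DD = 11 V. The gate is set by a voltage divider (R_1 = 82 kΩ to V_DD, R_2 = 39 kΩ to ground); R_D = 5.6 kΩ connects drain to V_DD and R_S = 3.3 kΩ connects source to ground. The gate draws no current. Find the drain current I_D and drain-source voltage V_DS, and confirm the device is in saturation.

I_D ≈ 0.61 mA, V_DS ≈ 5.5 V

V_G = V_DD·R_2/(R_1+R_2) = 11×39/121 = 3.55 V.
Assume saturation: I_D = (k_n/2)(V_GS − V_t)² with V_GS = V_G − I_D·R_S = 3.55 − 3.3·I_D.
Substituting gives 20.1·I_D² − 32.8·I_D + 12.6 = 0, with roots I_D = 0.615 or 1.01 mA.
The root I_D = 1.01 mA gives V_GS = 0.2 V ≤ V_t, so take I_D = 0.615 mA.
Then V_GS = 1.52 V and V_DS = V_DD − I_D(R_D+R_S) = 11 − 0.615×8.9 = 5.53 V.
Saturation requires V_DS ≥ V_GS − V_t = 0.576 V; 5.53 ≥ 0.576 ✓.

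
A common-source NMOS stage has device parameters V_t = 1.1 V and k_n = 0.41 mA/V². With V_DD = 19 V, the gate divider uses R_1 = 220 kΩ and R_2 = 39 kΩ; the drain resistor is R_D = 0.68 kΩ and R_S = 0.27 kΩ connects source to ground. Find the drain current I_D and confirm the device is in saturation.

I_D ≈ 0.54 mA

V_G = V_DD·R_2/(R_1+R_2) = 19×39/259 = 2.86 V.
Assume saturation: I_D = (k_n/2)(V_GS − V_t)² with V_GS = V_G − I_D·R_S = 2.86 − 0.27·I_D.
Substituting gives 0.0149·I_D² − 1.19·I_D + 0.636 = 0, with roots I_D = 0.536 or 79.4 mA.
The root I_D = 79.4 mA gives V_GS = -18.6 V ≤ V_t, so take I_D = 0.536 mA.
Then V_GS = 2.72 V and V_DS = V_DD − I_D(R_D+R_S) = 19 − 0.536×0.95 = 18.5 V.
Saturation requires V_DS ≥ V_GS − V_t = 1.62 V; 18.5 ≥ 1.62 ✓.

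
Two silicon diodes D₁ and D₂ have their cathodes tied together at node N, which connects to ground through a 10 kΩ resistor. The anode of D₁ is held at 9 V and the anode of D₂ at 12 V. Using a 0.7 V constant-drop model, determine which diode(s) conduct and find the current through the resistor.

Assume both conduct. Then node N would need to be at both 9−0.7 = 8.3 V and 12−0.7 = 11.3 V, which is impossible.
Assume only D₂ conducts: V_N = 12 − 0.7 = 11.3 V, so I_R = 11.3/10 = 1.13 mA.
Check D₁: its anode-to-cathode voltage is 9 − 11.3 = -2.3 V < 0.7 V, so it is off. The assumption is consistent.

Only D₂ conducts; I_R ≈ 1.1 mA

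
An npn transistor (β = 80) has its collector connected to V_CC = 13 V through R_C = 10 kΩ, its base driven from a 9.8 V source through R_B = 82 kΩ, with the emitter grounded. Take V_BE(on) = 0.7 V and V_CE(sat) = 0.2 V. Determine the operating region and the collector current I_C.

saturation; I_C ≈ 1.3 mA

Assume active: I_B = (9.8 − 0.7)/82 = 0.111 mA, giving I_C = β·I_B = 8.88 mA.
But then V_CE = 13 − 8.88×10 = -75.8 V < V_CE(sat) = 0.2 V — impossible in the active region.
So the transistor is saturated. With V_CE = 0.2 V, I_C = (V_CC − 0.2)/R_C = 12.8/10 = 1.28 mA.
Check: β·I_B = 8.88 mA > I_C = 1.28 mA, confirming saturation.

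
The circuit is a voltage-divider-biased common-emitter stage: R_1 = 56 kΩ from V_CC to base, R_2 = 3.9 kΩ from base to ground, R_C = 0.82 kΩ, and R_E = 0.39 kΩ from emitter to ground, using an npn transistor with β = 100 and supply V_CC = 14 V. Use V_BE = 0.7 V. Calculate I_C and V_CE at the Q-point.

I_C ≈ 0.49 mA, V_CE ≈ 13 V

Thevenize the base divider: V_Th = V_CC·R_2/(R_1+R_2) = 14×3.9/59.9 = 0.912 V, R_Th = R_1‖R_2 = 3.65 kΩ.
Base-emitter loop: V_Th = I_B·R_Th + V_BE + (β+1)I_B·R_E, so I_B = (0.912 − 0.7) / (3.65 + 101×0.39) = 0.00491 mA.
I_C = β·I_B = 100×0.00491 = 0.491 mA, and I_E = (β+1)I_B = 0.496 mA.
V_CE = V_CC − I_C·R_C − I_E·R_E = 14 − 0.491×0.82 − 0.496×0.39 = 13.4 V.
V_CE = 13.4 V > 0.2 V confirms active-region operation.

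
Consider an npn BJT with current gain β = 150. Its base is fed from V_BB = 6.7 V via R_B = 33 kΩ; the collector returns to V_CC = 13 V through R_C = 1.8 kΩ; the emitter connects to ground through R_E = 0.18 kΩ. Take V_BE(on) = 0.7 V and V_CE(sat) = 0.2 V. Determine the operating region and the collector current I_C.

saturation; I_C ≈ 6.5 mA

Assume active: I_B = (6.7 − 0.7)/(33 + 151×0.18) = 0.0997 mA, I_C = β·I_B = 15 mA.
Then V_CE = 13 − 15×1.8 − 15.1×0.18 = -16.6 V < 0.2 V — the active assumption fails.
Re-solve with V_CE = 0.2 V. KCL at the emitter: V_E/R_E = (V_BB−0.7−V_E)/R_B + (V_CC−0.2−V_E)/R_C, giving V_E = 1.19 V.
I_C = (V_CC − 0.2 − V_E)/R_C = (12.8 − 1.19)/1.8 = 6.45 mA.
Check: I_B = (6 − 1.19)/33 = 0.146 mA, and β·I_B = 21.9 mA > I_C, confirming saturation.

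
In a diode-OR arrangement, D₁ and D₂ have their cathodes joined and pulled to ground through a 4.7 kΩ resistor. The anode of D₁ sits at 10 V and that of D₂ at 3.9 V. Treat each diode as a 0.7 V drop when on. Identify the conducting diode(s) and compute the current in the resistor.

Assume both conduct. Then node N would need to be at both 10−0.7 = 9.3 V and 3.9−0.7 = 3.2 V, which is impossible.
Assume only D₁ conducts: V_N = 10 − 0.7 = 9.3 V, so I_R = 9.3/4.7 = 1.98 mA.
Check D₂: its anode-to-cathode voltage is 3.9 − 9.3 = -5.4 V < 0.7 V, so it is off. The assumption is consistent.

Only D₁ conducts; I_R ≈ 2 mA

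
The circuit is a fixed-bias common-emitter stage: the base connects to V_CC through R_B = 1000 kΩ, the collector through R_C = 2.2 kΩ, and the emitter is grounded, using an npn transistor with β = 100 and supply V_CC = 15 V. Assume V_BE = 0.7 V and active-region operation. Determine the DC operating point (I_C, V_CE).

Base loop: V_CC = I_B·R_B + V_BE, so I_B = (15 − 0.7)/1000 kΩ = 0.0143 mA.
In the active region I_C = β·I_B = 100 × 0.0143 = 1.43 mA.
Collector loop: V_CE = V_CC − I_C·R_C = 15 − 1.43×2.2 = 11.9 V.
Since V_CE = 11.9 V > V_CE(sat) ≈ 0.2 V, the transistor is in the active region as assumed.

I_C ≈ 1.4 mA, V_CE ≈ 12 V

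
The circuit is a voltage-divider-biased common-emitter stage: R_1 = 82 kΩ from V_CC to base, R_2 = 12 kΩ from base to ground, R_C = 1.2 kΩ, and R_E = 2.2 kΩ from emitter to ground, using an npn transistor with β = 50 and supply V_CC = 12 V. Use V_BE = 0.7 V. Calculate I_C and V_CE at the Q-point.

Thevenize the base divider: V_Th = V_CC·R_2/(R_1+R_2) = 12×12/94 = 1.53 V, R_Th = R_1‖R_2 = 10.5 kΩ.
Base-emitter loop: V_Th = I_B·R_Th + V_BE + (β+1)I_B·R_E, so I_B = (1.53 − 0.7) / (10.5 + 51×2.2) = 0.00678 mA.
I_C = β·I_B = 50×0.00678 = 0.339 mA, and I_E = (β+1)I_B = 0.346 mA.
V_CE = V_CC − I_C·R_C − I_E·R_E = 12 − 0.339×1.2 − 0.346×2.2 = 10.8 V.
V_CE = 10.8 V > 0.2 V confirms active-region operation.

I_C ≈ 0.34 mA, V_CE ≈ 11 V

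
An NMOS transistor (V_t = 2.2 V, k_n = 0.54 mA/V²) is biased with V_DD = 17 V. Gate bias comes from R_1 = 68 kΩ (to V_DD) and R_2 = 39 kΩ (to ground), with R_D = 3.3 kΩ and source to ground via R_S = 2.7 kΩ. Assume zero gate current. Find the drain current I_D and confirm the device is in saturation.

I_D ≈ 0.83 mA

V_G = V_DD·R_2/(R_1+R_2) = 17×39/107 = 6.2 V.
Assume saturation: I_D = (k_n/2)(V_GS − V_t)² with V_GS = V_G − I_D·R_S = 6.2 − 2.7·I_D.
Substituting gives 1.97·I_D² − 6.83·I_D + 4.31 = 0, with roots I_D = 0.831 or 2.64 mA.
The root I_D = 2.64 mA gives V_GS = -0.926 V ≤ V_t, so take I_D = 0.831 mA.
Then V_GS = 3.95 V and V_DS = V_DD − I_D(R_D+R_S) = 17 − 0.831×6 = 12 V.
Saturation requires V_DS ≥ V_GS − V_t = 1.75 V; 12 ≥ 1.75 ✓.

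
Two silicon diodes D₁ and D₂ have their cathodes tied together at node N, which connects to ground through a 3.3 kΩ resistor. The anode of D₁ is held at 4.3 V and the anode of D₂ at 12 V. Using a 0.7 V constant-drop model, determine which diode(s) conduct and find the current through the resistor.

Assume both conduct. Then node N would need to be at both 4.3−0.7 = 3.6 V and 12−0.7 = 11.3 V, which is impossible.
Assume only D₂ conducts: V_N = 12 − 0.7 = 11.3 V, so I_R = 11.3/3.3 = 3.42 mA.
Check D₁: its anode-to-cathode voltage is 4.3 − 11.3 = -7 V < 0.7 V, so it is off. The assumption is consistent.

Only D₂ conducts; I_R ≈ 3.4 mA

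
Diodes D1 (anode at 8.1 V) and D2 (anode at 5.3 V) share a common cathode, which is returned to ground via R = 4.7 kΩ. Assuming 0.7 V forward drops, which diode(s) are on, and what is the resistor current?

Assume both conduct. Then node N would need to be at both 8.1−0.7 = 7.4 V and 5.3−0.7 = 4.6 V, which is impossible.
Assume only D1 conducts: V_N = 8.1 − 0.7 = 7.4 V, so I_R = 7.4/4.7 = 1.57 mA.
Check D2: its anode-to-cathode voltage is 5.3 − 7.4 = -2.1 V < 0.7 V, so it is off. The assumption is consistent.

Only D1 conducts; I_R ≈ 1.6 mA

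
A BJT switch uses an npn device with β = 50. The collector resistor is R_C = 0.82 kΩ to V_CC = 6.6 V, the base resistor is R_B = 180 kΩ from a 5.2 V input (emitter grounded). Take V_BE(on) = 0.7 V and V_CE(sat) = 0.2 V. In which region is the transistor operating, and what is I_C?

active; I_C ≈ 1.2 mA

Assume active. Base-emitter loop: I_B = (V_BB − V_BE)/R_B = (5.2 − 0.7)/180 = 0.025 mA.
I_C = β·I_B = 50×0.025 = 1.25 mA.
V_CE = V_CC − I_C·R_C = 6.6 − 1.25×0.82 = 5.57 V > V_CE(sat), so the active-region assumption holds.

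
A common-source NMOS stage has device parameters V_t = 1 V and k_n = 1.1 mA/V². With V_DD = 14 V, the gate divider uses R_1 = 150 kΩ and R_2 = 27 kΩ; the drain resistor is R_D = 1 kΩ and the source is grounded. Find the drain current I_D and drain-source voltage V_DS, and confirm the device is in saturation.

V_G = V_DD·R_2/(R_1+R_2) = 14×27/177 = 2.14 V. With the source grounded, V_GS = V_G = 2.14 V.
Assume saturation: I_D = (k_n/2)(V_GS − V_t)² = (1.1/2)×(2.14 − 1)² = 0.55×1.14² = 0.709 mA.
V_DS = V_DD − I_D·R_D = 14 − 0.709×1 = 13.3 V.
Saturation requires V_DS ≥ V_GS − V_t = 1.14 V; 13.3 ≥ 1.14 ✓.

I_D ≈ 0.71 mA, V_DS ≈ 13 V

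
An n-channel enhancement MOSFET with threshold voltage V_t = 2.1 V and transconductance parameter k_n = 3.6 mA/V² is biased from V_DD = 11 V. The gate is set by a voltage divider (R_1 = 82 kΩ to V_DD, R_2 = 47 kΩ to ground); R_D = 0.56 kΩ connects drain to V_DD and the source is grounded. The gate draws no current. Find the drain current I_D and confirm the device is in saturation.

I_D ≈ 6.6 mA

V_G = V_DD·R_2/(R_1+R_2) = 11×47/129 = 4.01 V. With the source grounded, V_GS = V_G = 4.01 V.
Assume saturation: I_D = (k_n/2)(V_GS − V_t)² = (3.6/2)×(4.01 − 2.1)² = 1.8×1.91² = 6.55 mA.
V_DS = V_DD − I_D·R_D = 11 − 6.55×0.56 = 7.33 V.
Saturation requires V_DS ≥ V_GS − V_t = 1.91 V; 7.33 ≥ 1.91 ✓.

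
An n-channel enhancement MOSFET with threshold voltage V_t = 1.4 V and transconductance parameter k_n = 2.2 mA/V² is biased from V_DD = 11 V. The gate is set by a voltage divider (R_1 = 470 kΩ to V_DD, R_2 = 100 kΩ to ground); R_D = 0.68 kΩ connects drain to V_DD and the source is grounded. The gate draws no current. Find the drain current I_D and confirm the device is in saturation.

I_D ≈ 0.31 mA

V_G = V_DD·R_2/(R_1+R_2) = 11×100/570 = 1.93 V. With the source grounded, V_GS = V_G = 1.93 V.
Assume saturation: I_D = (k_n/2)(V_GS − V_t)² = (2.2/2)×(1.93 − 1.4)² = 1.1×0.53² = 0.309 mA.
V_DS = V_DD − I_D·R_D = 11 − 0.309×0.68 = 10.8 V.
Saturation requires V_DS ≥ V_GS − V_t = 0.53 V; 10.8 ≥ 0.53 ✓.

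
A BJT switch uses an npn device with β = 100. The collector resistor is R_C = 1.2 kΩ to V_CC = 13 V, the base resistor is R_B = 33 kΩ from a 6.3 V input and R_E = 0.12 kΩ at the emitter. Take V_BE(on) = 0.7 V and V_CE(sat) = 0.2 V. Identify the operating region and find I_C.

Assume active: I_B = (6.3 − 0.7)/(33 + 101×0.12) = 0.124 mA, I_C = β·I_B = 12.4 mA.
Then V_CE = 13 − 12.4×1.2 − 12.5×0.12 = -3.4 V < 0.2 V — the active assumption fails.
Re-solve with V_CE = 0.2 V. KCL at the emitter: V_E/R_E = (V_BB−0.7−V_E)/R_B + (V_CC−0.2−V_E)/R_C, giving V_E = 1.18 V.
I_C = (V_CC − 0.2 − V_E)/R_C = (12.8 − 1.18)/1.2 = 9.68 mA.
Check: I_B = (5.6 − 1.18)/33 = 0.134 mA, and β·I_B = 13.4 mA > I_C, confirming saturation.

saturation; I_C ≈ 9.7 mA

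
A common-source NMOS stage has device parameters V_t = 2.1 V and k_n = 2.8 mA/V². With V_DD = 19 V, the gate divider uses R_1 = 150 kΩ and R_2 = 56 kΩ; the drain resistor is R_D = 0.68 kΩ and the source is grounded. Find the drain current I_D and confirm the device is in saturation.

I_D ≈ 13 mA

V_G = V_DD·R_2/(R_1+R_2) = 19×56/206 = 5.17 V. With the source grounded, V_GS = V_G = 5.17 V.
Assume saturation: I_D = (k_n/2)(V_GS − V_t)² = (2.8/2)×(5.17 − 2.1)² = 1.4×3.07² = 13.2 mA.
V_DS = V_DD − I_D·R_D = 19 − 13.2×0.68 = 10.1 V.
Saturation requires V_DS ≥ V_GS − V_t = 3.07 V; 10.1 ≥ 3.07 ✓.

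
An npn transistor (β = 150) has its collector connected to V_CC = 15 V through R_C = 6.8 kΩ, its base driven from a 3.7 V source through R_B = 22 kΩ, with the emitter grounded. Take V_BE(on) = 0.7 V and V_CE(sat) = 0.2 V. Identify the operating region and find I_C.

Assume active: I_B = (3.7 − 0.7)/22 = 0.136 mA, giving I_C = β·I_B = 20.5 mA.
But then V_CE = 15 − 20.5×6.8 = -124 V < V_CE(sat) = 0.2 V — impossible in the active region.
So the transistor is saturated. With V_CE = 0.2 V, I_C = (V_CC − 0.2)/R_C = 14.8/6.8 = 2.18 mA.
Check: β·I_B = 20.5 mA > I_C = 2.18 mA, confirming saturation.

saturation; I_C ≈ 2.2 mA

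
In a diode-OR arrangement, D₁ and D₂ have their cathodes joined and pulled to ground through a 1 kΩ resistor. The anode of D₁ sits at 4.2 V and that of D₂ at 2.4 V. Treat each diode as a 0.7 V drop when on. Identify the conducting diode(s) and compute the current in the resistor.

Only D₁ conducts; I_R ≈ 3.5 mA

Assume both conduct. Then node N would need to be at both 4.2−0.7 = 3.5 V and 2.4−0.7 = 1.7 V, which is impossible.
Assume only D₁ conducts: V_N = 4.2 − 0.7 = 3.5 V, so I_R = 3.5/1 = 3.5 mA.
Check D₂: its anode-to-cathode voltage is 2.4 − 3.5 = -1.1 V < 0.7 V, so it is off. The assumption is consistent.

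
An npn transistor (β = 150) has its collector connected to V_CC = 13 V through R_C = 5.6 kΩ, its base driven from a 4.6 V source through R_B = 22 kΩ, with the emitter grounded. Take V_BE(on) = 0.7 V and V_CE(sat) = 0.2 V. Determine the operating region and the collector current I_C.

saturation; I_C ≈ 2.3 mA

Assume active: I_B = (4.6 − 0.7)/22 = 0.177 mA, giving I_C = β·I_B = 26.6 mA.
But then V_CE = 13 − 26.6×5.6 = -136 V < V_CE(sat) = 0.2 V — impossible in the active region.
So the transistor is saturated. With V_CE = 0.2 V, I_C = (V_CC − 0.2)/R_C = 12.8/5.6 = 2.29 mA.
Check: β·I_B = 26.6 mA > I_C = 2.29 mA, confirming saturation.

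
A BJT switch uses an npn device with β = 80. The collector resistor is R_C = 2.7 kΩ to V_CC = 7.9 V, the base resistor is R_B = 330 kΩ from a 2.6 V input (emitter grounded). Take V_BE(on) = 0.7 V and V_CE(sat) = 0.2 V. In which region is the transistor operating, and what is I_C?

Assume active. Base-emitter loop: I_B = (V_BB − V_BE)/R_B = (2.6 − 0.7)/330 = 0.00576 mA.
I_C = β·I_B = 80×0.00576 = 0.461 mA.
V_CE = V_CC − I_C·R_C = 7.9 − 0.461×2.7 = 6.66 V > V_CE(sat), so the active-region assumption holds.

active; I_C ≈ 0.46 mA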